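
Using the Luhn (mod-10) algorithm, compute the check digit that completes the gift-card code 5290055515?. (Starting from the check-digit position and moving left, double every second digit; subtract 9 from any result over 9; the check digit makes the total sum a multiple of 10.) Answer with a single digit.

Partial digits right→left: 5 1 5 5 5 0 0 9 2 5
Double every second digit counting from the check-digit position (so the 1st, 3rd, 5th, ... of the partial from the right).
  doubled (with −9 where >9): 1 1 1 0 4 → sum 7
  kept as-is: 1 5 0 9 5 → sum 20
Total = 7 + 20 = 27.
Check digit = (10 − (27 mod 10)) mod 10 = 3.

3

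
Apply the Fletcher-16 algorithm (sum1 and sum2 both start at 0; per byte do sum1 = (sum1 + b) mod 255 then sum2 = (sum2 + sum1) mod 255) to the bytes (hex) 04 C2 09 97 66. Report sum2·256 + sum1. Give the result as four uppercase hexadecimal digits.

Running sums (mod 255):
  after byte 0 (04): sum1=4, sum2=4
  after byte 1 (C2): sum1=198, sum2=202
  after byte 2 (09): sum1=207, sum2=154
  after byte 3 (97): sum1=103, sum2=2
  after byte 4 (66): sum1=205, sum2=207
Checksum = sum2·256 + sum1 = 207·256 + 205 = 53197 = 0xCFCD.

CFCD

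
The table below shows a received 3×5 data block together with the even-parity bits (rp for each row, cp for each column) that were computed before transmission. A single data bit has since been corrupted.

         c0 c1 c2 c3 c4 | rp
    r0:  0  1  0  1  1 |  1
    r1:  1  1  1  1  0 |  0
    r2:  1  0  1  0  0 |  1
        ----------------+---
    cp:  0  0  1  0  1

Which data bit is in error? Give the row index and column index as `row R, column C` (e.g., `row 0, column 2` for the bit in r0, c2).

Recompute each row's even parity and compare to rp:
  r0: data parity 1, sent rp 1 → ok
  r1: data parity 0, sent rp 0 → ok
  r2: data parity 0, sent rp 1 → mismatch
Recompute each column's even parity and compare to cp:
  c0: data parity 0, sent cp 0 → ok
  c1: data parity 0, sent cp 0 → ok
  c2: data parity 0, sent cp 1 → mismatch
  c3: data parity 0, sent cp 0 → ok
  c4: data parity 1, sent cp 1 → ok
Exactly one row (r2) and one column (c2) fail → the flipped bit is at their intersection.

row 2, column 2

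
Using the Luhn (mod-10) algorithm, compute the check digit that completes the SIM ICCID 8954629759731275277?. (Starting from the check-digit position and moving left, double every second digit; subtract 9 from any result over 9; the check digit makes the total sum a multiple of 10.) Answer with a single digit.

Partial digits right→left: 7 7 2 5 7 2 1 3 7 9 5 7 9 2 6 4 5 9 8
Double every second digit counting from the check-digit position (so the 1st, 3rd, 5th, ... of the partial from the right).
  doubled (with −9 where >9): 5 4 5 2 5 1 9 3 1 7 → sum 42
  kept as-is: 7 5 2 3 9 7 2 4 9 → sum 48
Total = 42 + 48 = 90.
Check digit = (10 − (90 mod 10)) mod 10 = 0.

0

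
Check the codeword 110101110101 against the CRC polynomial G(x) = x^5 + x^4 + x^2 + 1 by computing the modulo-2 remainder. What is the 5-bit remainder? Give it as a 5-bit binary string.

00000

Modulo-2 division of 110101110101 by 110101:
  pos 0: 110101 XOR 110101 = 000000
  pos 6: 110101 XOR 110101 = 000000
Remainder = 00000 (zero — the frame passes the CRC check).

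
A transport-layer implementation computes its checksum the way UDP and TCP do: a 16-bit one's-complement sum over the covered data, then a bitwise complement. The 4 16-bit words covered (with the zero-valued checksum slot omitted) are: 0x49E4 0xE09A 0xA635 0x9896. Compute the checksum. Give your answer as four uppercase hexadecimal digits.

96B4

One's-complement addition (fold any carry out of bit 15 back into bit 0):
  0x49E4 + 0xE09A = 0x12A7E → wrap carry → 0x2A7F
  0x2A7F + 0xA635 = 0x0D0B4
  0xD0B4 + 0x9896 = 0x1694A → wrap carry → 0x694B
One's-complement sum = 0x694B.
Checksum = ~0x694B & 0xFFFF = 0x96B4.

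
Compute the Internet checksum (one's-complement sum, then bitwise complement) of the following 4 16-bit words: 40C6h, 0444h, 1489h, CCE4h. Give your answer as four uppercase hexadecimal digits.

D987

One's-complement addition (fold any carry out of bit 15 back into bit 0):
  0x40C6 + 0x0444 = 0x0450A
  0x450A + 0x1489 = 0x05993
  0x5993 + 0xCCE4 = 0x12677 → wrap carry → 0x2678
One's-complement sum = 0x2678.
Checksum = ~0x2678 & 0xFFFF = 0xD987.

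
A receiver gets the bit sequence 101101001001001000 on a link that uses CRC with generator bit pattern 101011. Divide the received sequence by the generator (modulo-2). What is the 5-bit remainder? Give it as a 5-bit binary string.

Modulo-2 division of 101101001001001000 by 101011:
  pos 0: 101101 XOR 101011 = 000110
  pos 3: 110001 XOR 101011 = 011010
  pos 4: 110100 XOR 101011 = 011111
  pos 5: 111110 XOR 101011 = 010101
  pos 6: 101011 XOR 101011 = 000000
Remainder = 01000 (nonzero — an error is detected).

01000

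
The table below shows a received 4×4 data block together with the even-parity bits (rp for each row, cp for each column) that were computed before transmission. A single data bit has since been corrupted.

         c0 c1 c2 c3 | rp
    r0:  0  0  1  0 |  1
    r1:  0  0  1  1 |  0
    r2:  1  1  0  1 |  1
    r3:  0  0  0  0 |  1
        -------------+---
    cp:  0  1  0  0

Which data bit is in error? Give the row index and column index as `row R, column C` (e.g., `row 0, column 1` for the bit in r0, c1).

Recompute each row's even parity and compare to rp:
  r0: data parity 1, sent rp 1 → ok
  r1: data parity 0, sent rp 0 → ok
  r2: data parity 1, sent rp 1 → ok
  r3: data parity 0, sent rp 1 → mismatch
Recompute each column's even parity and compare to cp:
  c0: data parity 1, sent cp 0 → mismatch
  c1: data parity 1, sent cp 1 → ok
  c2: data parity 0, sent cp 0 → ok
  c3: data parity 0, sent cp 0 → ok
Exactly one row (r3) and one column (c0) fail → the flipped bit is at their intersection.

row 3, column 0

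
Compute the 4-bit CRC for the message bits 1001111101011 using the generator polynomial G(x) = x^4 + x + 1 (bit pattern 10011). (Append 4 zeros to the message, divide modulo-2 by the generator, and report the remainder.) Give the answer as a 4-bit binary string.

Append 4 zeros: 10011111010110000. Divide by 10011 (XOR where the leading bit is 1):
  pos 0: 10011 XOR 10011 = 00000
  pos 5: 11101 XOR 10011 = 01110
  pos 6: 11100 XOR 10011 = 01111
  pos 7: 11111 XOR 10011 = 01100
  pos 8: 11001 XOR 10011 = 01010
  pos 9: 10100 XOR 10011 = 00111
  pos 11: 11100 XOR 10011 = 01111
  pos 12: 11110 XOR 10011 = 01101
Remainder (last 4 bits) = 1101. This is the CRC / FCS.

1101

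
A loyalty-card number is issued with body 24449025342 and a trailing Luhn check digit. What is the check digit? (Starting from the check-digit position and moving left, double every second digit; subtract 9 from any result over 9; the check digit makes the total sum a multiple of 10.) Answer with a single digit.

Partial digits right→left: 2 4 3 5 2 0 9 4 4 4 2
Double every second digit counting from the check-digit position (so the 1st, 3rd, 5th, ... of the partial from the right).
  doubled (with −9 where >9): 4 6 4 9 8 4 → sum 35
  kept as-is: 4 5 0 4 4 → sum 17
Total = 35 + 17 = 52.
Check digit = (10 − (52 mod 10)) mod 10 = 8.

8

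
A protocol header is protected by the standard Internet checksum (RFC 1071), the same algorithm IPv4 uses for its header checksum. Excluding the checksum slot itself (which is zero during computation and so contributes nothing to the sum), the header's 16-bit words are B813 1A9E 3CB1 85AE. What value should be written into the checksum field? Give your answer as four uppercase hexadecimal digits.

6AEE

One's-complement addition (fold any carry out of bit 15 back into bit 0):
  0xB813 + 0x1A9E = 0x0D2B1
  0xD2B1 + 0x3CB1 = 0x10F62 → wrap carry → 0x0F63
  0x0F63 + 0x85AE = 0x09511
One's-complement sum = 0x9511.
Checksum = ~0x9511 & 0xFFFF = 0x6AEE.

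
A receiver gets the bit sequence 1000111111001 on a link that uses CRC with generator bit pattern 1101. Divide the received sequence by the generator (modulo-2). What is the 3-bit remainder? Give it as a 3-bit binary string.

Modulo-2 division of 1000111111001 by 1101:
  pos 0: 1000 XOR 1101 = 0101
  pos 1: 1011 XOR 1101 = 0110
  pos 2: 1101 XOR 1101 = 0000
  pos 6: 1111 XOR 1101 = 0010
  pos 8: 1000 XOR 1101 = 0101
  pos 9: 1011 XOR 1101 = 0110
Remainder = 110 (nonzero — an error is detected).

110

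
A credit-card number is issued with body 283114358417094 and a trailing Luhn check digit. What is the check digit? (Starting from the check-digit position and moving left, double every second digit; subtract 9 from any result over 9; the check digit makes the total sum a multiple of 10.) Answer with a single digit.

Partial digits right→left: 4 9 0 7 1 4 8 5 3 4 1 1 3 8 2
Double every second digit counting from the check-digit position (so the 1st, 3rd, 5th, ... of the partial from the right).
  doubled (with −9 where >9): 8 0 2 7 6 2 6 4 → sum 35
  kept as-is: 9 7 4 5 4 1 8 → sum 38
Total = 35 + 38 = 73.
Check digit = (10 − (73 mod 10)) mod 10 = 7.

7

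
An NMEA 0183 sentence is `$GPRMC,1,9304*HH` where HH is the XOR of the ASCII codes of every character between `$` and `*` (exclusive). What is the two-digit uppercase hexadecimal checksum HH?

XOR the ASCII codes of the payload characters:
  'G' = 0x47 → acc = 0x47
  'P' = 0x50 → acc = 0x17
  'R' = 0x52 → acc = 0x45
  'M' = 0x4D → acc = 0x08
  'C' = 0x43 → acc = 0x4B
  ',' = 0x2C → acc = 0x67
  '1' = 0x31 → acc = 0x56
  ',' = 0x2C → acc = 0x7A
  '9' = 0x39 → acc = 0x43
  '3' = 0x33 → acc = 0x70
  '0' = 0x30 → acc = 0x40
  '4' = 0x34 → acc = 0x74
Checksum = 0x74.

74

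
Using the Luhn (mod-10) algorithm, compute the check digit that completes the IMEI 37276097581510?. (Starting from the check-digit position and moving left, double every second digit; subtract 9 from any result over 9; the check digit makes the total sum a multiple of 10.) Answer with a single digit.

0

Partial digits right→left: 0 1 5 1 8 5 7 9 0 6 7 2 7 3
Double every second digit counting from the check-digit position (so the 1st, 3rd, 5th, ... of the partial from the right).
  doubled (with −9 where >9): 0 1 7 5 0 5 5 → sum 23
  kept as-is: 1 1 5 9 6 2 3 → sum 27
Total = 23 + 27 = 50.
Check digit = (10 − (50 mod 10)) mod 10 = 0.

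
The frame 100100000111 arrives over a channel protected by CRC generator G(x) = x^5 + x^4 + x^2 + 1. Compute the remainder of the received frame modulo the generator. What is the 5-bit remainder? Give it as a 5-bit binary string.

Modulo-2 division of 100100000111 by 110101:
  pos 0: 100100 XOR 110101 = 010001
  pos 1: 100010 XOR 110101 = 010111
  pos 2: 101110 XOR 110101 = 011011
  pos 3: 110110 XOR 110101 = 000011
Remainder = 11111 (nonzero — an error is detected).

11111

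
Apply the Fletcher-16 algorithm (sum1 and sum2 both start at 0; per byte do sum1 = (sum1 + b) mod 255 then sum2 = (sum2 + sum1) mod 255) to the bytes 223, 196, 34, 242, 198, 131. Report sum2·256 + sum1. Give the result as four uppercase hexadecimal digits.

8904

Running sums (mod 255):
  after byte 0 (223): sum1=223, sum2=223
  after byte 1 (196): sum1=164, sum2=132
  after byte 2 (34): sum1=198, sum2=75
  after byte 3 (242): sum1=185, sum2=5
  after byte 4 (198): sum1=128, sum2=133
  after byte 5 (131): sum1=4, sum2=137
Checksum = sum2·256 + sum1 = 137·256 + 4 = 35076 = 0x8904.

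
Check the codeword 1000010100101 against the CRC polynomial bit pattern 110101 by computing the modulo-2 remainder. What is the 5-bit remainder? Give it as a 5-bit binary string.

00111

Modulo-2 division of 1000010100101 by 110101:
  pos 0: 100001 XOR 110101 = 010100
  pos 1: 101000 XOR 110101 = 011101
  pos 2: 111011 XOR 110101 = 001110
  pos 4: 111000 XOR 110101 = 001101
  pos 6: 110110 XOR 110101 = 000011
Remainder = 00111 (nonzero — an error is detected).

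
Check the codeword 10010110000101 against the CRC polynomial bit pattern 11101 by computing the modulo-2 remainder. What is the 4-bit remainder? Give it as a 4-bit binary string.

0000

Modulo-2 division of 10010110000101 by 11101:
  pos 0: 10010 XOR 11101 = 01111
  pos 1: 11111 XOR 11101 = 00010
  pos 4: 10100 XOR 11101 = 01001
  pos 5: 10010 XOR 11101 = 01111
  pos 6: 11110 XOR 11101 = 00011
  pos 9: 11101 XOR 11101 = 00000
Remainder = 0000 (zero — the frame passes the CRC check).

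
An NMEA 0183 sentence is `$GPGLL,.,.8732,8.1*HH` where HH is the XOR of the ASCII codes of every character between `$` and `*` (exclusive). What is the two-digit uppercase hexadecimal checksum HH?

55

XOR the ASCII codes of the payload characters:
  'G' = 0x47 → acc = 0x47
  'P' = 0x50 → acc = 0x17
  'G' = 0x47 → acc = 0x50
  'L' = 0x4C → acc = 0x1C
  'L' = 0x4C → acc = 0x50
  ',' = 0x2C → acc = 0x7C
  '.' = 0x2E → acc = 0x52
  ',' = 0x2C → acc = 0x7E
  '.' = 0x2E → acc = 0x50
  '8' = 0x38 → acc = 0x68
  '7' = 0x37 → acc = 0x5F
  '3' = 0x33 → acc = 0x6C
  '2' = 0x32 → acc = 0x5E
  ',' = 0x2C → acc = 0x72
  '8' = 0x38 → acc = 0x4A
  '.' = 0x2E → acc = 0x64
  '1' = 0x31 → acc = 0x55
Checksum = 0x55.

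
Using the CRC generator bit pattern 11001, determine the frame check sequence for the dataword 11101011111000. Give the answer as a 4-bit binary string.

1010

Append 4 zeros: 111010111110000000. Divide by 11001 (XOR where the leading bit is 1):
  pos 0: 11101 XOR 11001 = 00100
  pos 2: 10001 XOR 11001 = 01000
  pos 3: 10001 XOR 11001 = 01000
  pos 4: 10001 XOR 11001 = 01000
  pos 5: 10001 XOR 11001 = 01000
  pos 6: 10001 XOR 11001 = 01000
  pos 7: 10000 XOR 11001 = 01001
  pos 8: 10010 XOR 11001 = 01011
  pos 9: 10110 XOR 11001 = 01111
  pos 10: 11110 XOR 11001 = 00111
  pos 12: 11100 XOR 11001 = 00101
Remainder (last 4 bits) = 1010. This is the CRC / FCS.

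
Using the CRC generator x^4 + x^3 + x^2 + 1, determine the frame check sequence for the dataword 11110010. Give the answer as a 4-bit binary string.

0100

Append 4 zeros: 111100100000. Divide by 11101 (XOR where the leading bit is 1):
  pos 0: 11110 XOR 11101 = 00011
  pos 3: 11010 XOR 11101 = 00111
  pos 5: 11100 XOR 11101 = 00001
Remainder (last 4 bits) = 0100. This is the CRC / FCS.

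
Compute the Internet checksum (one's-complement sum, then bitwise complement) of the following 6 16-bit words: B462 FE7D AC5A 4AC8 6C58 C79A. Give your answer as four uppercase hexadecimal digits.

2209

One's-complement addition (fold any carry out of bit 15 back into bit 0):
  0xB462 + 0xFE7D = 0x1B2DF → wrap carry → 0xB2E0
  0xB2E0 + 0xAC5A = 0x15F3A → wrap carry → 0x5F3B
  0x5F3B + 0x4AC8 = 0x0AA03
  0xAA03 + 0x6C58 = 0x1165B → wrap carry → 0x165C
  0x165C + 0xC79A = 0x0DDF6
One's-complement sum = 0xDDF6.
Checksum = ~0xDDF6 & 0xFFFF = 0x2209.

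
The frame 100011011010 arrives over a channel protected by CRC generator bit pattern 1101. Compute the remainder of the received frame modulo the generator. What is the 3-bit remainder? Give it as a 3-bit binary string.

Modulo-2 division of 100011011010 by 1101:
  pos 0: 1000 XOR 1101 = 0101
  pos 1: 1011 XOR 1101 = 0110
  pos 2: 1101 XOR 1101 = 0000
  pos 7: 1101 XOR 1101 = 0000
Remainder = 000 (zero — the frame passes the CRC check).

000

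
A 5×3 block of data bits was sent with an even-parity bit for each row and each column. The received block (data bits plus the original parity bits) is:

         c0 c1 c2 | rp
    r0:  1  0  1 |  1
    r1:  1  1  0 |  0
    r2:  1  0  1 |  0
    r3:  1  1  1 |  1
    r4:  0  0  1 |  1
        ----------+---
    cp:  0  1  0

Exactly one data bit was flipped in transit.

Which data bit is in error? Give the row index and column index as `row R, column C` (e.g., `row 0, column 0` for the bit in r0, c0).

Recompute each row's even parity and compare to rp:
  r0: data parity 0, sent rp 1 → mismatch
  r1: data parity 0, sent rp 0 → ok
  r2: data parity 0, sent rp 0 → ok
  r3: data parity 1, sent rp 1 → ok
  r4: data parity 1, sent rp 1 → ok
Recompute each column's even parity and compare to cp:
  c0: data parity 0, sent cp 0 → ok
  c1: data parity 0, sent cp 1 → mismatch
  c2: data parity 0, sent cp 0 → ok
Exactly one row (r0) and one column (c1) fail → the flipped bit is at their intersection.

row 0, column 1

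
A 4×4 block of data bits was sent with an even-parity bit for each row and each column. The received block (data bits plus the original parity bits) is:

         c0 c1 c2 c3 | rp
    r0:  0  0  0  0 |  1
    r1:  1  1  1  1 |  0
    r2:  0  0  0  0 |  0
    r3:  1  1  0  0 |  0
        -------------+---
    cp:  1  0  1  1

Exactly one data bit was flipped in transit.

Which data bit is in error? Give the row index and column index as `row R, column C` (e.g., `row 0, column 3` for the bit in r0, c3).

Recompute each row's even parity and compare to rp:
  r0: data parity 0, sent rp 1 → mismatch
  r1: data parity 0, sent rp 0 → ok
  r2: data parity 0, sent rp 0 → ok
  r3: data parity 0, sent rp 0 → ok
Recompute each column's even parity and compare to cp:
  c0: data parity 0, sent cp 1 → mismatch
  c1: data parity 0, sent cp 0 → ok
  c2: data parity 1, sent cp 1 → ok
  c3: data parity 1, sent cp 1 → ok
Exactly one row (r0) and one column (c0) fail → the flipped bit is at their intersection.

row 0, column 0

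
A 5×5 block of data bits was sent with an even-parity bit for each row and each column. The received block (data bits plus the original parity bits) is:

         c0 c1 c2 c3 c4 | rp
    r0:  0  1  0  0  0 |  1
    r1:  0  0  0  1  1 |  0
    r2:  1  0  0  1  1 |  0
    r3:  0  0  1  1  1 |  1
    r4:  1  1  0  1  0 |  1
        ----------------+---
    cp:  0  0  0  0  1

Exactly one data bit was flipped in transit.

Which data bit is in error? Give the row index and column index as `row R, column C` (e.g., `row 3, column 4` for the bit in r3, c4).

Recompute each row's even parity and compare to rp:
  r0: data parity 1, sent rp 1 → ok
  r1: data parity 0, sent rp 0 → ok
  r2: data parity 1, sent rp 0 → mismatch
  r3: data parity 1, sent rp 1 → ok
  r4: data parity 1, sent rp 1 → ok
Recompute each column's even parity and compare to cp:
  c0: data parity 0, sent cp 0 → ok
  c1: data parity 0, sent cp 0 → ok
  c2: data parity 1, sent cp 0 → mismatch
  c3: data parity 0, sent cp 0 → ok
  c4: data parity 1, sent cp 1 → ok
Exactly one row (r2) and one column (c2) fail → the flipped bit is at their intersection.

row 2, column 2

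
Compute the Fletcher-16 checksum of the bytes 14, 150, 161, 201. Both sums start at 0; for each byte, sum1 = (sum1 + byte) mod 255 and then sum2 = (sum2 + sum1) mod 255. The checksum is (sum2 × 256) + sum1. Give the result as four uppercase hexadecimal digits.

0910

Running sums (mod 255):
  after byte 0 (14): sum1=14, sum2=14
  after byte 1 (150): sum1=164, sum2=178
  after byte 2 (161): sum1=70, sum2=248
  after byte 3 (201): sum1=16, sum2=9
Checksum = sum2·256 + sum1 = 9·256 + 16 = 2320 = 0x0910.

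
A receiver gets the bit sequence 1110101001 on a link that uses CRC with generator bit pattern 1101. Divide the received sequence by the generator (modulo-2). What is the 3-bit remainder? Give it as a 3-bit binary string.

000

Modulo-2 division of 1110101001 by 1101:
  pos 0: 1110 XOR 1101 = 0011
  pos 2: 1110 XOR 1101 = 0011
  pos 4: 1110 XOR 1101 = 0011
  pos 6: 1101 XOR 1101 = 0000
Remainder = 000 (zero — the frame passes the CRC check).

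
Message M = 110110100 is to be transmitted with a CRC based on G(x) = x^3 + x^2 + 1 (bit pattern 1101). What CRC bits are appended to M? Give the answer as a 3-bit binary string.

Append 3 zeros: 110110100000. Divide by 1101 (XOR where the leading bit is 1):
  pos 0: 1101 XOR 1101 = 0000
  pos 4: 1010 XOR 1101 = 0111
  pos 5: 1110 XOR 1101 = 0011
  pos 7: 1100 XOR 1101 = 0001
Remainder (last 3 bits) = 010. This is the CRC / FCS.

010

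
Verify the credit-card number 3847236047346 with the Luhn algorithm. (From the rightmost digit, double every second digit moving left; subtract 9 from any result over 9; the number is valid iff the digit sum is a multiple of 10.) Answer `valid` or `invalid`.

invalid

From the right, keep odd positions and double even positions (subtract 9 from any doubled value over 9):
  doubled (positions 2,4,...): 8 5 0 6 5 7 → sum 31
  kept (positions 1,3,...): 6 3 4 6 2 4 3 → sum 28
Total = 59.
59 mod 10 = 9, so the number is invalid.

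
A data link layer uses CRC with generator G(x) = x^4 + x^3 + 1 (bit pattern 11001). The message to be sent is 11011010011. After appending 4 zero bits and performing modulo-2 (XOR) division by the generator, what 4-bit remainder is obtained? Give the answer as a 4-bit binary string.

0001

Append 4 zeros: 110110100110000. Divide by 11001 (XOR where the leading bit is 1):
  pos 0: 11011 XOR 11001 = 00010
  pos 3: 10010 XOR 11001 = 01011
  pos 4: 10110 XOR 11001 = 01111
  pos 5: 11111 XOR 11001 = 00110
  pos 7: 11010 XOR 11001 = 00011
  pos 10: 11000 XOR 11001 = 00001
Remainder (last 4 bits) = 0001. This is the CRC / FCS.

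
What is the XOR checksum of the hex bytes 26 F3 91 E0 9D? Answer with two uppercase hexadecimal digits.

XOR the bytes together:
  start with 0x26
  0x26 ⊕ 0xF3 = 0xD5
  0xD5 ⊕ 0x91 = 0x44
  0x44 ⊕ 0xE0 = 0xA4
  0xA4 ⊕ 0x9D = 0x39

39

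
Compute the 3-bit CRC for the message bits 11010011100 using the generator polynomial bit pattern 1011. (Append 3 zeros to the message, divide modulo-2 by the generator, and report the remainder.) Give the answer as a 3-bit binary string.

010

Append 3 zeros: 11010011100000. Divide by 1011 (XOR where the leading bit is 1):
  pos 0: 1101 XOR 1011 = 0110
  pos 1: 1100 XOR 1011 = 0111
  pos 2: 1110 XOR 1011 = 0101
  pos 3: 1011 XOR 1011 = 0000
  pos 7: 1100 XOR 1011 = 0111
  pos 8: 1110 XOR 1011 = 0101
  pos 9: 1010 XOR 1011 = 0001
Remainder (last 3 bits) = 010. This is the CRC / FCS.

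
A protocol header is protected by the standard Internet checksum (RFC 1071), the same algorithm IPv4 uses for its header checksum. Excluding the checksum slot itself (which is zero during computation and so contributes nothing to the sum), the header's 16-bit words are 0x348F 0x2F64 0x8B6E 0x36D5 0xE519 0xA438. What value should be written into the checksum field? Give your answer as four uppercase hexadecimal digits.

One's-complement addition (fold any carry out of bit 15 back into bit 0):
  0x348F + 0x2F64 = 0x063F3
  0x63F3 + 0x8B6E = 0x0EF61
  0xEF61 + 0x36D5 = 0x12636 → wrap carry → 0x2637
  0x2637 + 0xE519 = 0x10B50 → wrap carry → 0x0B51
  0x0B51 + 0xA438 = 0x0AF89
One's-complement sum = 0xAF89.
Checksum = ~0xAF89 & 0xFFFF = 0x5076.

5076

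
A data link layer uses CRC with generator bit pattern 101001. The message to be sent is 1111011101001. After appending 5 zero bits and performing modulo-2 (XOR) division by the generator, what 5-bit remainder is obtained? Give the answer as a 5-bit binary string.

00000

Append 5 zeros: 111101110100100000. Divide by 101001 (XOR where the leading bit is 1):
  pos 0: 111101 XOR 101001 = 010100
  pos 1: 101001 XOR 101001 = 000000
  pos 7: 101001 XOR 101001 = 000000
Remainder (last 5 bits) = 00000. This is the CRC / FCS.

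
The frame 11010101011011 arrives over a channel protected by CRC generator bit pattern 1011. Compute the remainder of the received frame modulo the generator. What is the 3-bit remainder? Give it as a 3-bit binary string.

Modulo-2 division of 11010101011011 by 1011:
  pos 0: 1101 XOR 1011 = 0110
  pos 1: 1100 XOR 1011 = 0111
  pos 2: 1111 XOR 1011 = 0100
  pos 3: 1000 XOR 1011 = 0011
  pos 5: 1110 XOR 1011 = 0101
  pos 6: 1011 XOR 1011 = 0000
  pos 10: 1011 XOR 1011 = 0000
Remainder = 000 (zero — the frame passes the CRC check).

000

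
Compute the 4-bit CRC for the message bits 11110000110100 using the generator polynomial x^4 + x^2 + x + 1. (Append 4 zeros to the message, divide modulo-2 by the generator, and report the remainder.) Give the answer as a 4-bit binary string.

0010

Append 4 zeros: 111100001101000000. Divide by 10111 (XOR where the leading bit is 1):
  pos 0: 11110 XOR 10111 = 01001
  pos 1: 10010 XOR 10111 = 00101
  pos 3: 10100 XOR 10111 = 00011
  pos 6: 11110 XOR 10111 = 01001
  pos 7: 10011 XOR 10111 = 00100
  pos 9: 10000 XOR 10111 = 00111
  pos 11: 11100 XOR 10111 = 01011
  pos 12: 10110 XOR 10111 = 00001
Remainder (last 4 bits) = 0010. This is the CRC / FCS.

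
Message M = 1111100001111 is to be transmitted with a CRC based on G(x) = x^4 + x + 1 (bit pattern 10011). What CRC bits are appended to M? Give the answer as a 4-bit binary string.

Append 4 zeros: 11111000011110000. Divide by 10011 (XOR where the leading bit is 1):
  pos 0: 11111 XOR 10011 = 01100
  pos 1: 11000 XOR 10011 = 01011
  pos 2: 10110 XOR 10011 = 00101
  pos 4: 10100 XOR 10011 = 00111
  pos 6: 11111 XOR 10011 = 01100
  pos 7: 11001 XOR 10011 = 01010
  pos 8: 10101 XOR 10011 = 00110
  pos 10: 11000 XOR 10011 = 01011
  pos 11: 10110 XOR 10011 = 00101
Remainder (last 4 bits) = 1010. This is the CRC / FCS.

1010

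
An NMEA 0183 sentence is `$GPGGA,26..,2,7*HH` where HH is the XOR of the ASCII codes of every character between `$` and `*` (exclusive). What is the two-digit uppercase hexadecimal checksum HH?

7B

XOR the ASCII codes of the payload characters:
  'G' = 0x47 → acc = 0x47
  'P' = 0x50 → acc = 0x17
  'G' = 0x47 → acc = 0x50
  'G' = 0x47 → acc = 0x17
  'A' = 0x41 → acc = 0x56
  ',' = 0x2C → acc = 0x7A
  '2' = 0x32 → acc = 0x48
  '6' = 0x36 → acc = 0x7E
  '.' = 0x2E → acc = 0x50
  '.' = 0x2E → acc = 0x7E
  ',' = 0x2C → acc = 0x52
  '2' = 0x32 → acc = 0x60
  ',' = 0x2C → acc = 0x4C
  '7' = 0x37 → acc = 0x7B
Checksum = 0x7B.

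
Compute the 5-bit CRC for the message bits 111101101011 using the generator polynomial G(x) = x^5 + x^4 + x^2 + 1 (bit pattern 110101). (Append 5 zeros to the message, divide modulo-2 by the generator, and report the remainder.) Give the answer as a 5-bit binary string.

00001

Append 5 zeros: 11110110101100000. Divide by 110101 (XOR where the leading bit is 1):
  pos 0: 111101 XOR 110101 = 001000
  pos 2: 100010 XOR 110101 = 010111
  pos 3: 101111 XOR 110101 = 011010
  pos 4: 110100 XOR 110101 = 000001
  pos 9: 111000 XOR 110101 = 001101
  pos 11: 110100 XOR 110101 = 000001
Remainder (last 5 bits) = 00001. This is the CRC / FCS.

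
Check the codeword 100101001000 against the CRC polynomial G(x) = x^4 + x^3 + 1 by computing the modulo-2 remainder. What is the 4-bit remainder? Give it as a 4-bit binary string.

0100

Modulo-2 division of 100101001000 by 11001:
  pos 0: 10010 XOR 11001 = 01011
  pos 1: 10111 XOR 11001 = 01110
  pos 2: 11100 XOR 11001 = 00101
  pos 4: 10101 XOR 11001 = 01100
  pos 5: 11000 XOR 11001 = 00001
Remainder = 0100 (nonzero — an error is detected).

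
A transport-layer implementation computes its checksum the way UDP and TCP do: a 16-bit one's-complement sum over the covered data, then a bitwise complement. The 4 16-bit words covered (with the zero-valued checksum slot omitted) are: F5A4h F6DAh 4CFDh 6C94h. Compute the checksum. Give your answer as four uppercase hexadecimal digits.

One's-complement addition (fold any carry out of bit 15 back into bit 0):
  0xF5A4 + 0xF6DA = 0x1EC7E → wrap carry → 0xEC7F
  0xEC7F + 0x4CFD = 0x1397C → wrap carry → 0x397D
  0x397D + 0x6C94 = 0x0A611
One's-complement sum = 0xA611.
Checksum = ~0xA611 & 0xFFFF = 0x59EE.

59EE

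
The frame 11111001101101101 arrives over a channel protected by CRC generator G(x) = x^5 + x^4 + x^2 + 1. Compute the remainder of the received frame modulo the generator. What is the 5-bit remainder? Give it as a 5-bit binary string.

Modulo-2 division of 11111001101101101 by 110101:
  pos 0: 111110 XOR 110101 = 001011
  pos 2: 101101 XOR 110101 = 011000
  pos 3: 110001 XOR 110101 = 000100
  pos 6: 100011 XOR 110101 = 010110
  pos 7: 101100 XOR 110101 = 011001
  pos 8: 110011 XOR 110101 = 000110
  pos 11: 110101 XOR 110101 = 000000
Remainder = 00000 (zero — the frame passes the CRC check).

00000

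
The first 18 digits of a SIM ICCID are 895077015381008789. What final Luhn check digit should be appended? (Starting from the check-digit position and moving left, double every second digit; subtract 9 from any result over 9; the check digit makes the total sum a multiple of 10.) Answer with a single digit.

Partial digits right→left: 9 8 7 8 0 0 1 8 3 5 1 0 7 7 0 5 9 8
Double every second digit counting from the check-digit position (so the 1st, 3rd, 5th, ... of the partial from the right).
  doubled (with −9 where >9): 9 5 0 2 6 2 5 0 9 → sum 38
  kept as-is: 8 8 0 8 5 0 7 5 8 → sum 49
Total = 38 + 49 = 87.
Check digit = (10 − (87 mod 10)) mod 10 = 3.

3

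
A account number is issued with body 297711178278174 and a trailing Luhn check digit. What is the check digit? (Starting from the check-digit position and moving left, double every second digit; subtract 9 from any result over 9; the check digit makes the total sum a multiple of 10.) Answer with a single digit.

Partial digits right→left: 4 7 1 8 7 2 8 7 1 1 1 7 7 9 2
Double every second digit counting from the check-digit position (so the 1st, 3rd, 5th, ... of the partial from the right).
  doubled (with −9 where >9): 8 2 5 7 2 2 5 4 → sum 35
  kept as-is: 7 8 2 7 1 7 9 → sum 41
Total = 35 + 41 = 76.
Check digit = (10 − (76 mod 10)) mod 10 = 4.

4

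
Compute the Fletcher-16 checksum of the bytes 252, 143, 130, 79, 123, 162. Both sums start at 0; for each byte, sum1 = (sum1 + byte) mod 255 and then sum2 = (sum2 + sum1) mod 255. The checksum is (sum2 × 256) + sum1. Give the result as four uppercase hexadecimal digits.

Running sums (mod 255):
  after byte 0 (252): sum1=252, sum2=252
  after byte 1 (143): sum1=140, sum2=137
  after byte 2 (130): sum1=15, sum2=152
  after byte 3 (79): sum1=94, sum2=246
  after byte 4 (123): sum1=217, sum2=208
  after byte 5 (162): sum1=124, sum2=77
Checksum = sum2·256 + sum1 = 77·256 + 124 = 19836 = 0x4D7C.

4D7C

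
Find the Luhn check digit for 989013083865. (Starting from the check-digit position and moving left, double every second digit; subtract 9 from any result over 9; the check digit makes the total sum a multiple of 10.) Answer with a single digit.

4

Partial digits right→left: 5 6 8 3 8 0 3 1 0 9 8 9
Double every second digit counting from the check-digit position (so the 1st, 3rd, 5th, ... of the partial from the right).
  doubled (with −9 where >9): 1 7 7 6 0 7 → sum 28
  kept as-is: 6 3 0 1 9 9 → sum 28
Total = 28 + 28 = 56.
Check digit = (10 − (56 mod 10)) mod 10 = 4.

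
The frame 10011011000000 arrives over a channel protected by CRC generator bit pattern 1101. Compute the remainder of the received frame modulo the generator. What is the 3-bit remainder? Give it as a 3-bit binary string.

000

Modulo-2 division of 10011011000000 by 1101:
  pos 0: 1001 XOR 1101 = 0100
  pos 1: 1001 XOR 1101 = 0100
  pos 2: 1000 XOR 1101 = 0101
  pos 3: 1011 XOR 1101 = 0110
  pos 4: 1101 XOR 1101 = 0000
Remainder = 000 (zero — the frame passes the CRC check).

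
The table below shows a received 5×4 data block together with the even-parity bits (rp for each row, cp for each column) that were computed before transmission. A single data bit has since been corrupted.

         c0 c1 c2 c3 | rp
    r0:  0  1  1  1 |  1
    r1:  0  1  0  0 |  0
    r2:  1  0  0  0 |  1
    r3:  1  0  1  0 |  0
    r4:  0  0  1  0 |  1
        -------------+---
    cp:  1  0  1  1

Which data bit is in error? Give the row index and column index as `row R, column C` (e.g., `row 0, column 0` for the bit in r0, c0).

Recompute each row's even parity and compare to rp:
  r0: data parity 1, sent rp 1 → ok
  r1: data parity 1, sent rp 0 → mismatch
  r2: data parity 1, sent rp 1 → ok
  r3: data parity 0, sent rp 0 → ok
  r4: data parity 1, sent rp 1 → ok
Recompute each column's even parity and compare to cp:
  c0: data parity 0, sent cp 1 → mismatch
  c1: data parity 0, sent cp 0 → ok
  c2: data parity 1, sent cp 1 → ok
  c3: data parity 1, sent cp 1 → ok
Exactly one row (r1) and one column (c0) fail → the flipped bit is at their intersection.

row 1, column 0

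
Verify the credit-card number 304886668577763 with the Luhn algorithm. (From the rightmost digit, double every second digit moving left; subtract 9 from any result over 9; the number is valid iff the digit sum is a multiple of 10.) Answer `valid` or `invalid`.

invalid

From the right, keep odd positions and double even positions (subtract 9 from any doubled value over 9):
  doubled (positions 2,4,...): 3 5 1 3 3 7 0 → sum 22
  kept (positions 1,3,...): 3 7 7 8 6 8 4 3 → sum 46
Total = 68.
68 mod 10 = 8, so the number is invalid.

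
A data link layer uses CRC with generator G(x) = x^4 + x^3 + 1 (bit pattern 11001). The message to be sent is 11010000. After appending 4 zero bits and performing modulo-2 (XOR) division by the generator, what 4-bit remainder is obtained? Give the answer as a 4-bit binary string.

Append 4 zeros: 110100000000. Divide by 11001 (XOR where the leading bit is 1):
  pos 0: 11010 XOR 11001 = 00011
  pos 3: 11000 XOR 11001 = 00001
  pos 7: 10000 XOR 11001 = 01001
Remainder (last 4 bits) = 1001. This is the CRC / FCS.

1001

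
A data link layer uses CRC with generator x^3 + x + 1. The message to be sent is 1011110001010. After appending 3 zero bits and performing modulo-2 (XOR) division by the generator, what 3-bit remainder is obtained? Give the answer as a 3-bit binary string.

Append 3 zeros: 1011110001010000. Divide by 1011 (XOR where the leading bit is 1):
  pos 0: 1011 XOR 1011 = 0000
  pos 4: 1100 XOR 1011 = 0111
  pos 5: 1110 XOR 1011 = 0101
  pos 6: 1011 XOR 1011 = 0000
  pos 11: 1000 XOR 1011 = 0011
Remainder (last 3 bits) = 110. This is the CRC / FCS.

110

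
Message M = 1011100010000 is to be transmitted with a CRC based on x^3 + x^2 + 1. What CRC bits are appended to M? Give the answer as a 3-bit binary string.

Append 3 zeros: 1011100010000000. Divide by 1101 (XOR where the leading bit is 1):
  pos 0: 1011 XOR 1101 = 0110
  pos 1: 1101 XOR 1101 = 0000
  pos 8: 1000 XOR 1101 = 0101
  pos 9: 1010 XOR 1101 = 0111
  pos 10: 1110 XOR 1101 = 0011
  pos 12: 1100 XOR 1101 = 0001
Remainder (last 3 bits) = 001. This is the CRC / FCS.

001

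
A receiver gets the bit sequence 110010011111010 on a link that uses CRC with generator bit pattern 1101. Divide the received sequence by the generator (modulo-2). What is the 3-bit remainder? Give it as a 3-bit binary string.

Modulo-2 division of 110010011111010 by 1101:
  pos 0: 1100 XOR 1101 = 0001
  pos 3: 1100 XOR 1101 = 0001
  pos 6: 1111 XOR 1101 = 0010
  pos 8: 1011 XOR 1101 = 0110
  pos 9: 1100 XOR 1101 = 0001
Remainder = 110 (nonzero — an error is detected).

110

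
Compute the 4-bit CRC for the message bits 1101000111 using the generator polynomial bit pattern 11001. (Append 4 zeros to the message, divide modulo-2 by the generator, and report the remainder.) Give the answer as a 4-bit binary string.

Append 4 zeros: 11010001110000. Divide by 11001 (XOR where the leading bit is 1):
  pos 0: 11010 XOR 11001 = 00011
  pos 3: 11001 XOR 11001 = 00000
  pos 8: 11000 XOR 11001 = 00001
Remainder (last 4 bits) = 0010. This is the CRC / FCS.

0010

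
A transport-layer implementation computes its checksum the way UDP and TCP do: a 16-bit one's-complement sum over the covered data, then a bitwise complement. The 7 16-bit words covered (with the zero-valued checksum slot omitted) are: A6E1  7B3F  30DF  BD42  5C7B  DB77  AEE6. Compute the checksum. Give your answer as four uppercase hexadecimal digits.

One's-complement addition (fold any carry out of bit 15 back into bit 0):
  0xA6E1 + 0x7B3F = 0x12220 → wrap carry → 0x2221
  0x2221 + 0x30DF = 0x05300
  0x5300 + 0xBD42 = 0x11042 → wrap carry → 0x1043
  0x1043 + 0x5C7B = 0x06CBE
  0x6CBE + 0xDB77 = 0x14835 → wrap carry → 0x4836
  0x4836 + 0xAEE6 = 0x0F71C
One's-complement sum = 0xF71C.
Checksum = ~0xF71C & 0xFFFF = 0x08E3.

08E3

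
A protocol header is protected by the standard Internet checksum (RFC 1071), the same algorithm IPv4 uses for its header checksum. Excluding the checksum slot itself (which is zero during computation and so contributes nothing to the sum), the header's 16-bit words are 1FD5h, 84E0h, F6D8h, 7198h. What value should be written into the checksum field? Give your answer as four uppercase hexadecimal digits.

One's-complement addition (fold any carry out of bit 15 back into bit 0):
  0x1FD5 + 0x84E0 = 0x0A4B5
  0xA4B5 + 0xF6D8 = 0x19B8D → wrap carry → 0x9B8E
  0x9B8E + 0x7198 = 0x10D26 → wrap carry → 0x0D27
One's-complement sum = 0x0D27.
Checksum = ~0x0D27 & 0xFFFF = 0xF2D8.

F2D8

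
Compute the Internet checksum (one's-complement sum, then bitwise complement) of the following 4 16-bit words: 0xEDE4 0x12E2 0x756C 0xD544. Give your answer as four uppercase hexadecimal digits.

One's-complement addition (fold any carry out of bit 15 back into bit 0):
  0xEDE4 + 0x12E2 = 0x100C6 → wrap carry → 0x00C7
  0x00C7 + 0x756C = 0x07633
  0x7633 + 0xD544 = 0x14B77 → wrap carry → 0x4B78
One's-complement sum = 0x4B78.
Checksum = ~0x4B78 & 0xFFFF = 0xB487.

B487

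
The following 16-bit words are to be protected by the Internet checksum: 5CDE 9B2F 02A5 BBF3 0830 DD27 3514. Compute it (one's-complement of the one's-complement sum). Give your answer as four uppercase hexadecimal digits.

2EED

One's-complement addition (fold any carry out of bit 15 back into bit 0):
  0x5CDE + 0x9B2F = 0x0F80D
  0xF80D + 0x02A5 = 0x0FAB2
  0xFAB2 + 0xBBF3 = 0x1B6A5 → wrap carry → 0xB6A6
  0xB6A6 + 0x0830 = 0x0BED6
  0xBED6 + 0xDD27 = 0x19BFD → wrap carry → 0x9BFE
  0x9BFE + 0x3514 = 0x0D112
One's-complement sum = 0xD112.
Checksum = ~0xD112 & 0xFFFF = 0x2EED.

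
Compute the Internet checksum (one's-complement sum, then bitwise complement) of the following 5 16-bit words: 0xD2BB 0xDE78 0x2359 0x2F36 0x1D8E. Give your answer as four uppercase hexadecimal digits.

DEAD

One's-complement addition (fold any carry out of bit 15 back into bit 0):
  0xD2BB + 0xDE78 = 0x1B133 → wrap carry → 0xB134
  0xB134 + 0x2359 = 0x0D48D
  0xD48D + 0x2F36 = 0x103C3 → wrap carry → 0x03C4
  0x03C4 + 0x1D8E = 0x02152
One's-complement sum = 0x2152.
Checksum = ~0x2152 & 0xFFFF = 0xDEAD.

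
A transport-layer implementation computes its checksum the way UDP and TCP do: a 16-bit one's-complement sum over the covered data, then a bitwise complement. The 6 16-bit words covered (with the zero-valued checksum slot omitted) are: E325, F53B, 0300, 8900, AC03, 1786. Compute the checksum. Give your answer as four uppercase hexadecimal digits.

One's-complement addition (fold any carry out of bit 15 back into bit 0):
  0xE325 + 0xF53B = 0x1D860 → wrap carry → 0xD861
  0xD861 + 0x0300 = 0x0DB61
  0xDB61 + 0x8900 = 0x16461 → wrap carry → 0x6462
  0x6462 + 0xAC03 = 0x11065 → wrap carry → 0x1066
  0x1066 + 0x1786 = 0x027EC
One's-complement sum = 0x27EC.
Checksum = ~0x27EC & 0xFFFF = 0xD813.

D813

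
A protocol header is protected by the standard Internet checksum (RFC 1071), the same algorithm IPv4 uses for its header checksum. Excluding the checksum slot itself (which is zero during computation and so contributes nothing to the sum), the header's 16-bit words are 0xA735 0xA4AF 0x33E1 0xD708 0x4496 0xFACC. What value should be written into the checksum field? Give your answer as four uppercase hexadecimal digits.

69CD

One's-complement addition (fold any carry out of bit 15 back into bit 0):
  0xA735 + 0xA4AF = 0x14BE4 → wrap carry → 0x4BE5
  0x4BE5 + 0x33E1 = 0x07FC6
  0x7FC6 + 0xD708 = 0x156CE → wrap carry → 0x56CF
  0x56CF + 0x4496 = 0x09B65
  0x9B65 + 0xFACC = 0x19631 → wrap carry → 0x9632
One's-complement sum = 0x9632.
Checksum = ~0x9632 & 0xFFFF = 0x69CD.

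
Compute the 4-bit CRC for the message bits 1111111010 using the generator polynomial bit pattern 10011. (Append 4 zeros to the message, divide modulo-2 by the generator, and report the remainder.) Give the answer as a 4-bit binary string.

Append 4 zeros: 11111110100000. Divide by 10011 (XOR where the leading bit is 1):
  pos 0: 11111 XOR 10011 = 01100
  pos 1: 11001 XOR 10011 = 01010
  pos 2: 10101 XOR 10011 = 00110
  pos 4: 11001 XOR 10011 = 01010
  pos 5: 10100 XOR 10011 = 00111
  pos 7: 11100 XOR 10011 = 01111
  pos 8: 11110 XOR 10011 = 01101
  pos 9: 11010 XOR 10011 = 01001
Remainder (last 4 bits) = 1001. This is the CRC / FCS.

1001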